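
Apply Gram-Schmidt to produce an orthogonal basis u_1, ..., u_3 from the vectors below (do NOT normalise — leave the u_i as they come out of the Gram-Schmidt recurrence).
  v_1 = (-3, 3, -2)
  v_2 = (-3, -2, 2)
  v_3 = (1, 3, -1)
Orthogonal basis:
  u_1 = (-3, 3, -2)
  u_2 = (-69/22, -41/22, 21/11)
  u_3 = (46/373, 276/373, 345/373)

Apply the Gram-Schmidt recurrence
  u_1 = v_1
  u_i = v_i − Σ_{j<i} ((v_i · u_j) / (u_j · u_j)) · u_j.

Step by step this gives:
  u_1 = (-3, 3, -2)
  u_2 = (-69/22, -41/22, 21/11)
  u_3 = (46/373, 276/373, 345/373)

Orthogonality check:
  u_2 · u_1 = 0 (should be 0)
  u_3 · u_1 = 0 (should be 0)
  u_3 · u_2 = 0 (should be 0)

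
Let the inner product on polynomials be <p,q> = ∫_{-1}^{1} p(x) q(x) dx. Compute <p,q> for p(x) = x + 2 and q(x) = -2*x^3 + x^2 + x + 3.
<p,q> = 66/5

Expand the product: p(x)·q(x) = -2*x^4 - 3*x^3 + 3*x^2 + 5*x + 6.
∫_{-1}^{1} of each monomial x^k gives [2/(k+1) if k even, 0 if k odd]. Integrating term-by-term (or equivalently evaluating the antiderivative F(x) = -2*x^5/5 - 3*x^4/4 + x^3 + 5*x^2/2 + 6*x at the endpoints):
  F(1) − F(−1) = 167/20 − (-97/20) = 66/5.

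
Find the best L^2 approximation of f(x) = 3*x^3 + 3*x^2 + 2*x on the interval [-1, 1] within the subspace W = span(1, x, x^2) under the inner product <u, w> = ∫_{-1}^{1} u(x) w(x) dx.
g(x) = 3*x^2 + 19*x/5

The best approximation g ∈ W is the orthogonal projection of f onto W. Writing g = a_0 + a_1 x + a_2 x^2, the coefficients solve the normal equations G · a = b where
  G_{ij} = <φ_i, φ_j> and b_i = <f, φ_i>, with φ_0 = 1, φ_1 = x, φ_2 = x^2.
G =
  [2, 0, 2/3]
  [0, 2/3, 0]
  [2/3, 0, 2/5],
b = (2, 38/15, 6/5).
Solving gives a_0 = 0, a_1 = 19/5, a_2 = 3, so
  g(x) = 3*x^2 + 19*x/5.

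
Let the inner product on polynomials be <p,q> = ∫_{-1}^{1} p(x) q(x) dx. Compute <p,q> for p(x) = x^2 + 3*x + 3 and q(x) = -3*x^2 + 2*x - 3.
<p,q> = -116/5

Expand the product: p(x)·q(x) = -3*x^4 - 7*x^3 - 6*x^2 - 3*x - 9.
∫_{-1}^{1} of each monomial x^k gives [2/(k+1) if k even, 0 if k odd]. Integrating term-by-term (or equivalently evaluating the antiderivative F(x) = -3*x^5/5 - 7*x^4/4 - 2*x^3 - 3*x^2/2 - 9*x at the endpoints):
  F(1) − F(−1) = -297/20 − (167/20) = -116/5.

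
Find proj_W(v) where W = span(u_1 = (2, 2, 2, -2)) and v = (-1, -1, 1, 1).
proj_W(v) = (-1/2, -1/2, -1/2, 1/2)

Set up U = [u_1 | ... | u_1] ∈ R^(4×1). The projector onto W = col(U) is P = U (U^T U)^(-1) U^T.
Compute U^T U =
  [16],
and U^T v = (-4).
Solve U^T U · c = U^T v for the coefficients: c = (-1/4). The projection is proj_W(v) = U c.
Check: (v - proj_W(v)) · u_1 = 0  (should be 0).
Result: proj_W(v) = (-1/2, -1/2, -1/2, 1/2).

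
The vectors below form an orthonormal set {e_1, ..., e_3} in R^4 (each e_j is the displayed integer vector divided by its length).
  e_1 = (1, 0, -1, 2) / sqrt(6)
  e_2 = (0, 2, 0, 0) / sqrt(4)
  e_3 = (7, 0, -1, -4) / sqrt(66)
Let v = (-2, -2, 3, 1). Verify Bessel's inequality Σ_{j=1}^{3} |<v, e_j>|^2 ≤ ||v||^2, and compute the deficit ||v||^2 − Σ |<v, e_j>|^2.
Σ |<v, e_j>|^2 = 134/11; ||v||^2 = 18; deficit = 64/11

Write each e_j = u_j / sqrt(<u_j, u_j>) where u_j is the displayed integer vector. Then <v, e_j> = <v, u_j> / sqrt(<u_j, u_j>), so |<v, e_j>|^2 = <v, u_j>^2 / <u_j, u_j>.
Coefficients: <v, e_1> = -3/sqrt(6), <v, e_2> = -4/sqrt(4), <v, e_3> = -21/sqrt(66).
Square and sum: Σ |<v, e_j>|^2 = 134/11.
Compute ||v||^2 = v·v = 18.
Deficit = 18 − 134/11 = 64/11 ≥ 0, confirming Bessel's inequality. (The deficit equals ||v − Σ <v,e_j> e_j||^2, the squared distance from v to span{e_j}.)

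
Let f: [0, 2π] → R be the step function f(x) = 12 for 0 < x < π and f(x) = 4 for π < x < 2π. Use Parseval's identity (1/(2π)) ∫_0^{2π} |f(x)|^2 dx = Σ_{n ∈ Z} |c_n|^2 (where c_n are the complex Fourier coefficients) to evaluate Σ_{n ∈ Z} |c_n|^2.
Σ |c_n|^2 = 80

Parseval equates the L^2 energy of f (normalised by 1/(2π)) with the ℓ^2 sum of its Fourier coefficients: (1/(2π)) ∫_0^{2π} |f|^2 = Σ |c_n|^2.
Compute the left side: (1/(2π)) [∫_0^π 12^2 dx + ∫_π^{2π} 4^2 dx] = (1/(2π)) · (144π + 16π) = (144 + 16)/2 = 80.
So Σ_{n ∈ Z} |c_n|^2 = 80.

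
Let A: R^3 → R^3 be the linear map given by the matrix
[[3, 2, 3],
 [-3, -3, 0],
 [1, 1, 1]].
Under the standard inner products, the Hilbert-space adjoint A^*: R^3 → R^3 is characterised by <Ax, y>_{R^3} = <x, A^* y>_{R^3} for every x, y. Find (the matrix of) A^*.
A^* = A^T =
[[3, -3, 1],
 [2, -3, 1],
 [3, 0, 1]]

For real matrices with standard dot products, the defining identity <Ax, y> = <x, A^* y> gives (Ax)^T y = x^T (A^*) y, i.e. x^T A^T y = x^T (A^*) y. Since this holds for all x, y, we must have A^* = A^T. Therefore
A^* =
[[3, -3, 1],
 [2, -3, 1],
 [3, 0, 1]].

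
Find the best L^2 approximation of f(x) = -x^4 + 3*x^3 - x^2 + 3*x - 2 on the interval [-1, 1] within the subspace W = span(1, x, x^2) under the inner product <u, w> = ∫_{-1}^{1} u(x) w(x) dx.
g(x) = -13*x^2/7 + 24*x/5 - 67/35

The best approximation g ∈ W is the orthogonal projection of f onto W. Writing g = a_0 + a_1 x + a_2 x^2, the coefficients solve the normal equations G · a = b where
  G_{ij} = <φ_i, φ_j> and b_i = <f, φ_i>, with φ_0 = 1, φ_1 = x, φ_2 = x^2.
G =
  [2, 0, 2/3]
  [0, 2/3, 0]
  [2/3, 0, 2/5],
b = (-76/15, 16/5, -212/105).
Solving gives a_0 = -67/35, a_1 = 24/5, a_2 = -13/7, so
  g(x) = -13*x^2/7 + 24*x/5 - 67/35.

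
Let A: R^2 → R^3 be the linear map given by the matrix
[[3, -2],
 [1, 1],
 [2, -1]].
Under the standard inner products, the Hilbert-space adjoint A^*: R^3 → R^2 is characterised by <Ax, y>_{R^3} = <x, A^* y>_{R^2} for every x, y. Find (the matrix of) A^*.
A^* = A^T =
[[3, 1, 2],
 [-2, 1, -1]]

For real matrices with standard dot products, the defining identity <Ax, y> = <x, A^* y> gives (Ax)^T y = x^T (A^*) y, i.e. x^T A^T y = x^T (A^*) y. Since this holds for all x, y, we must have A^* = A^T. Therefore
A^* =
[[3, 1, 2],
 [-2, 1, -1]].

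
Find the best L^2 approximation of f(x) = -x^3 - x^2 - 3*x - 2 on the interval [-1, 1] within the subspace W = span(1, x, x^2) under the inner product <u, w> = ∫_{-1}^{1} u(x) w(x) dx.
g(x) = -x^2 - 18*x/5 - 2

The best approximation g ∈ W is the orthogonal projection of f onto W. Writing g = a_0 + a_1 x + a_2 x^2, the coefficients solve the normal equations G · a = b where
  G_{ij} = <φ_i, φ_j> and b_i = <f, φ_i>, with φ_0 = 1, φ_1 = x, φ_2 = x^2.
G =
  [2, 0, 2/3]
  [0, 2/3, 0]
  [2/3, 0, 2/5],
b = (-14/3, -12/5, -26/15).
Solving gives a_0 = -2, a_1 = -18/5, a_2 = -1, so
  g(x) = -x^2 - 18*x/5 - 2.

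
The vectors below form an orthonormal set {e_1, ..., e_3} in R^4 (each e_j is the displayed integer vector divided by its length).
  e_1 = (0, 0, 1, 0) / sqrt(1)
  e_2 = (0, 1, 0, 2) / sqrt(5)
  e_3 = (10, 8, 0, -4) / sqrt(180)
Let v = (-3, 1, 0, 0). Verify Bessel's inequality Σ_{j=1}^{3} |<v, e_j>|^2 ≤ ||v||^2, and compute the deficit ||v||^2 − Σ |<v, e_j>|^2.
Σ |<v, e_j>|^2 = 26/9; ||v||^2 = 10; deficit = 64/9

Write each e_j = u_j / sqrt(<u_j, u_j>) where u_j is the displayed integer vector. Then <v, e_j> = <v, u_j> / sqrt(<u_j, u_j>), so |<v, e_j>|^2 = <v, u_j>^2 / <u_j, u_j>.
Coefficients: <v, e_1> = 0/sqrt(1), <v, e_2> = 1/sqrt(5), <v, e_3> = -22/sqrt(180).
Square and sum: Σ |<v, e_j>|^2 = 26/9.
Compute ||v||^2 = v·v = 10.
Deficit = 10 − 26/9 = 64/9 ≥ 0, confirming Bessel's inequality. (The deficit equals ||v − Σ <v,e_j> e_j||^2, the squared distance from v to span{e_j}.)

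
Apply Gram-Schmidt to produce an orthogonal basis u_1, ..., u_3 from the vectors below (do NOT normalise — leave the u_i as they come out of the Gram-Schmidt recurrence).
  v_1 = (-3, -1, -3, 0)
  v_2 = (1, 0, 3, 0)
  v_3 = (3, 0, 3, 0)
Orthogonal basis:
  u_1 = (-3, -1, -3, 0)
  u_2 = (-17/19, -12/19, 21/19, 0)
  u_3 = (9/23, -18/23, -3/23, 0)

Apply the Gram-Schmidt recurrence
  u_1 = v_1
  u_i = v_i − Σ_{j<i} ((v_i · u_j) / (u_j · u_j)) · u_j.

Step by step this gives:
  u_1 = (-3, -1, -3, 0)
  u_2 = (-17/19, -12/19, 21/19, 0)
  u_3 = (9/23, -18/23, -3/23, 0)

Orthogonality check:
  u_2 · u_1 = 0 (should be 0)
  u_3 · u_1 = 0 (should be 0)
  u_3 · u_2 = 0 (should be 0)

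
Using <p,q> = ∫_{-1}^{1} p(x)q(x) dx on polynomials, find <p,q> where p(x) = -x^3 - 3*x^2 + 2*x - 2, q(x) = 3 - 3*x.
<p,q> = -104/5

Expand the product: p(x)·q(x) = 3*x^4 + 6*x^3 - 15*x^2 + 12*x - 6.
∫_{-1}^{1} of each monomial x^k gives [2/(k+1) if k even, 0 if k odd]. Integrating term-by-term (or equivalently evaluating the antiderivative F(x) = 3*x^5/5 + 3*x^4/2 - 5*x^3 + 6*x^2 - 6*x at the endpoints):
  F(1) − F(−1) = -29/10 − (179/10) = -104/5.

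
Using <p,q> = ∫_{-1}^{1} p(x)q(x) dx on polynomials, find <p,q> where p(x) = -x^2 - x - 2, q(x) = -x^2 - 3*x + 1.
<p,q> = -14/15

Expand the product: p(x)·q(x) = x^4 + 4*x^3 + 4*x^2 + 5*x - 2.
∫_{-1}^{1} of each monomial x^k gives [2/(k+1) if k even, 0 if k odd]. Integrating term-by-term (or equivalently evaluating the antiderivative F(x) = x^5/5 + x^4 + 4*x^3/3 + 5*x^2/2 - 2*x at the endpoints):
  F(1) − F(−1) = 91/30 − (119/30) = -14/15.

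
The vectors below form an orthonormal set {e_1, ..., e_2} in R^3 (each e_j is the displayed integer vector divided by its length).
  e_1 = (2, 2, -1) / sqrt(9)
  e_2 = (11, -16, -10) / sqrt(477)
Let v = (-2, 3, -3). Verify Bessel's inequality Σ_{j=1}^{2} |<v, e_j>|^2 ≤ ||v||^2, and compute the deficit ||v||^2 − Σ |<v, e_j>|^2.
Σ |<v, e_j>|^2 = 325/53; ||v||^2 = 22; deficit = 841/53

Write each e_j = u_j / sqrt(<u_j, u_j>) where u_j is the displayed integer vector. Then <v, e_j> = <v, u_j> / sqrt(<u_j, u_j>), so |<v, e_j>|^2 = <v, u_j>^2 / <u_j, u_j>.
Coefficients: <v, e_1> = 5/sqrt(9), <v, e_2> = -40/sqrt(477).
Square and sum: Σ |<v, e_j>|^2 = 325/53.
Compute ||v||^2 = v·v = 22.
Deficit = 22 − 325/53 = 841/53 ≥ 0, confirming Bessel's inequality. (The deficit equals ||v − Σ <v,e_j> e_j||^2, the squared distance from v to span{e_j}.)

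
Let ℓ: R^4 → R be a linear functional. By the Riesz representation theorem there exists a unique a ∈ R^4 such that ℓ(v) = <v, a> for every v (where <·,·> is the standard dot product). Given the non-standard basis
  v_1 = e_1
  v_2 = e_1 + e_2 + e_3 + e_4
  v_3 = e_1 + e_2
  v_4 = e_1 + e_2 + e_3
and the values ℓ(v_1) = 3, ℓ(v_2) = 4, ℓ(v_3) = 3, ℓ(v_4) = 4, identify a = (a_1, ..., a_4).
a = (3, 0, 1, 0)

Write a = (a_1, ..., a_4) in the standard basis. For each basis vector v_i, ℓ(v_i) = <v_i, a> is a linear equation in the a_j's. Collect the n equations into a matrix system V a = ℓ, where row i of V is v_i (expressed in the standard basis). Since V is invertible (lower-triangular with 1s on the diagonal, up to permutation), solve by back-substitution:
  V =
[[1, 0, 0, 0],
 [1, 1, 1, 1],
 [1, 1, 0, 0],
 [1, 1, 1, 0]]
  V a = (3, 4, 3, 4)
Solving gives a = (3, 0, 1, 0).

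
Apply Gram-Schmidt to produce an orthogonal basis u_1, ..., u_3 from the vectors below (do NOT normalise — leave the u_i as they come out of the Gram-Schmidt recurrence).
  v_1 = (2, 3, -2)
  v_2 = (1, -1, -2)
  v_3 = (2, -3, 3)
Orthogonal basis:
  u_1 = (2, 3, -2)
  u_2 = (11/17, -26/17, -28/17)
  u_3 = (296/93, -74/93, 185/93)

Apply the Gram-Schmidt recurrence
  u_1 = v_1
  u_i = v_i − Σ_{j<i} ((v_i · u_j) / (u_j · u_j)) · u_j.

Step by step this gives:
  u_1 = (2, 3, -2)
  u_2 = (11/17, -26/17, -28/17)
  u_3 = (296/93, -74/93, 185/93)

Orthogonality check:
  u_2 · u_1 = 0 (should be 0)
  u_3 · u_1 = 0 (should be 0)
  u_3 · u_2 = 0 (should be 0)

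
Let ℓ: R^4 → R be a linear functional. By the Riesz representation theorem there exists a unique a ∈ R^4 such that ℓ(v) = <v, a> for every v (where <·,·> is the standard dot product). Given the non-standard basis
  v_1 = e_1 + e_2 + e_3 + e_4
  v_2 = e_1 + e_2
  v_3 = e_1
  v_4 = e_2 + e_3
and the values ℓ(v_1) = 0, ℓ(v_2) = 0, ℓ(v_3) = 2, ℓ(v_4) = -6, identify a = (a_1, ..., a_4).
a = (2, -2, -4, 4)

Write a = (a_1, ..., a_4) in the standard basis. For each basis vector v_i, ℓ(v_i) = <v_i, a> is a linear equation in the a_j's. Collect the n equations into a matrix system V a = ℓ, where row i of V is v_i (expressed in the standard basis). Since V is invertible (lower-triangular with 1s on the diagonal, up to permutation), solve by back-substitution:
  V =
[[1, 1, 1, 1],
 [1, 1, 0, 0],
 [1, 0, 0, 0],
 [0, 1, 1, 0]]
  V a = (0, 0, 2, -6)
Solving gives a = (2, -2, -4, 4).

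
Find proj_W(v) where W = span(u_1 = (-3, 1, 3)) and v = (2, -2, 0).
proj_W(v) = (24/19, -8/19, -24/19)

Set up U = [u_1 | ... | u_1] ∈ R^(3×1). The projector onto W = col(U) is P = U (U^T U)^(-1) U^T.
Compute U^T U =
  [19],
and U^T v = (-8).
Solve U^T U · c = U^T v for the coefficients: c = (-8/19). The projection is proj_W(v) = U c.
Check: (v - proj_W(v)) · u_1 = 0  (should be 0).
Result: proj_W(v) = (24/19, -8/19, -24/19).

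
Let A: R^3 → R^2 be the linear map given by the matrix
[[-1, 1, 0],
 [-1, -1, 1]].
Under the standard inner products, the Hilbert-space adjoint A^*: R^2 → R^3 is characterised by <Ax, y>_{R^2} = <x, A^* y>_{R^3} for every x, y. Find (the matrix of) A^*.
A^* = A^T =
[[-1, -1],
 [1, -1],
 [0, 1]]

For real matrices with standard dot products, the defining identity <Ax, y> = <x, A^* y> gives (Ax)^T y = x^T (A^*) y, i.e. x^T A^T y = x^T (A^*) y. Since this holds for all x, y, we must have A^* = A^T. Therefore
A^* =
[[-1, -1],
 [1, -1],
 [0, 1]].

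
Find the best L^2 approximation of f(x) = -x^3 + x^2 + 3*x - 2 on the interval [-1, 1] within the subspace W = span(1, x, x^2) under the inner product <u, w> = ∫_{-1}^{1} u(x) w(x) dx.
g(x) = x^2 + 12*x/5 - 2

The best approximation g ∈ W is the orthogonal projection of f onto W. Writing g = a_0 + a_1 x + a_2 x^2, the coefficients solve the normal equations G · a = b where
  G_{ij} = <φ_i, φ_j> and b_i = <f, φ_i>, with φ_0 = 1, φ_1 = x, φ_2 = x^2.
G =
  [2, 0, 2/3]
  [0, 2/3, 0]
  [2/3, 0, 2/5],
b = (-10/3, 8/5, -14/15).
Solving gives a_0 = -2, a_1 = 12/5, a_2 = 1, so
  g(x) = x^2 + 12*x/5 - 2.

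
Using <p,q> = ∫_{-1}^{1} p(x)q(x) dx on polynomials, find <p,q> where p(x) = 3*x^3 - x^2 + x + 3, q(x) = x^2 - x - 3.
<p,q> = -244/15

Expand the product: p(x)·q(x) = 3*x^5 - 4*x^4 - 7*x^3 + 5*x^2 - 6*x - 9.
∫_{-1}^{1} of each monomial x^k gives [2/(k+1) if k even, 0 if k odd]. Integrating term-by-term (or equivalently evaluating the antiderivative F(x) = x^6/2 - 4*x^5/5 - 7*x^4/4 + 5*x^3/3 - 3*x^2 - 9*x at the endpoints):
  F(1) − F(−1) = -743/60 − (233/60) = -244/15.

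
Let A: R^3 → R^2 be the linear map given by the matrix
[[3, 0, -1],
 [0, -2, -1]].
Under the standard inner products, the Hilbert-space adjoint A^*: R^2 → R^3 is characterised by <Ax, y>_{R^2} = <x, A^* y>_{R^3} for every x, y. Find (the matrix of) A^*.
A^* = A^T =
[[3, 0],
 [0, -2],
 [-1, -1]]

For real matrices with standard dot products, the defining identity <Ax, y> = <x, A^* y> gives (Ax)^T y = x^T (A^*) y, i.e. x^T A^T y = x^T (A^*) y. Since this holds for all x, y, we must have A^* = A^T. Therefore
A^* =
[[3, 0],
 [0, -2],
 [-1, -1]].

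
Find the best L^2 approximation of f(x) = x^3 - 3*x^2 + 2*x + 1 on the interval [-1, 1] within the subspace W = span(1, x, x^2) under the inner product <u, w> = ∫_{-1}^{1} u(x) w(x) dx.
g(x) = -3*x^2 + 13*x/5 + 1

The best approximation g ∈ W is the orthogonal projection of f onto W. Writing g = a_0 + a_1 x + a_2 x^2, the coefficients solve the normal equations G · a = b where
  G_{ij} = <φ_i, φ_j> and b_i = <f, φ_i>, with φ_0 = 1, φ_1 = x, φ_2 = x^2.
G =
  [2, 0, 2/3]
  [0, 2/3, 0]
  [2/3, 0, 2/5],
b = (0, 26/15, -8/15).
Solving gives a_0 = 1, a_1 = 13/5, a_2 = -3, so
  g(x) = -3*x^2 + 13*x/5 + 1.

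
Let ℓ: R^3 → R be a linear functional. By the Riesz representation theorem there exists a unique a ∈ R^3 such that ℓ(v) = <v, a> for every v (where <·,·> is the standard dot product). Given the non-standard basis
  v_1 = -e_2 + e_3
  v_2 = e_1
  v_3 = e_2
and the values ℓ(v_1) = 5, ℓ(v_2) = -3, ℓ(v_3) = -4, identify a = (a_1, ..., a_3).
a = (-3, -4, 1)

Write a = (a_1, ..., a_3) in the standard basis. For each basis vector v_i, ℓ(v_i) = <v_i, a> is a linear equation in the a_j's. Collect the n equations into a matrix system V a = ℓ, where row i of V is v_i (expressed in the standard basis). Since V is invertible (lower-triangular with 1s on the diagonal, up to permutation), solve by back-substitution:
  V =
[[0, -1, 1],
 [1, 0, 0],
 [0, 1, 0]]
  V a = (5, -3, -4)
Solving gives a = (-3, -4, 1).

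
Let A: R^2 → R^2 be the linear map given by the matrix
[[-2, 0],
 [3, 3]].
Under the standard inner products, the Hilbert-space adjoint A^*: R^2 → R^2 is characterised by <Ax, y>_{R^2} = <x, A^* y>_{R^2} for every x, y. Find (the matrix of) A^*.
A^* = A^T =
[[-2, 3],
 [0, 3]]

For real matrices with standard dot products, the defining identity <Ax, y> = <x, A^* y> gives (Ax)^T y = x^T (A^*) y, i.e. x^T A^T y = x^T (A^*) y. Since this holds for all x, y, we must have A^* = A^T. Therefore
A^* =
[[-2, 3],
 [0, 3]].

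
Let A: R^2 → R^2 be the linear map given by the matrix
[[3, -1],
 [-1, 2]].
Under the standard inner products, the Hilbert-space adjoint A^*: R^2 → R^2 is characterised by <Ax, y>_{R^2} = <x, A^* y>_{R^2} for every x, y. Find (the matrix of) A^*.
A^* = A^T =
[[3, -1],
 [-1, 2]]

For real matrices with standard dot products, the defining identity <Ax, y> = <x, A^* y> gives (Ax)^T y = x^T (A^*) y, i.e. x^T A^T y = x^T (A^*) y. Since this holds for all x, y, we must have A^* = A^T. Therefore
A^* =
[[3, -1],
 [-1, 2]].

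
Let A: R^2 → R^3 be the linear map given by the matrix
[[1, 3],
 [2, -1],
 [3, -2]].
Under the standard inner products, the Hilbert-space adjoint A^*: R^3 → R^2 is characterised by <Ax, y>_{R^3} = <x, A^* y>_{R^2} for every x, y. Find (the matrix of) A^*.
A^* = A^T =
[[1, 2, 3],
 [3, -1, -2]]

For real matrices with standard dot products, the defining identity <Ax, y> = <x, A^* y> gives (Ax)^T y = x^T (A^*) y, i.e. x^T A^T y = x^T (A^*) y. Since this holds for all x, y, we must have A^* = A^T. Therefore
A^* =
[[1, 2, 3],
 [3, -1, -2]].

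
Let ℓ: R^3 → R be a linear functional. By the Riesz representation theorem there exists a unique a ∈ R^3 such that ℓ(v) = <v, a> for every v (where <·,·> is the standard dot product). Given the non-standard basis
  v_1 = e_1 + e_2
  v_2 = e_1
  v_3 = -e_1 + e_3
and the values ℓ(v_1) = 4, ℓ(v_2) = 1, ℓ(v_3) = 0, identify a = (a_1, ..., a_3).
a = (1, 3, 1)

Write a = (a_1, ..., a_3) in the standard basis. For each basis vector v_i, ℓ(v_i) = <v_i, a> is a linear equation in the a_j's. Collect the n equations into a matrix system V a = ℓ, where row i of V is v_i (expressed in the standard basis). Since V is invertible (lower-triangular with 1s on the diagonal, up to permutation), solve by back-substitution:
  V =
[[1, 1, 0],
 [1, 0, 0],
 [-1, 0, 1]]
  V a = (4, 1, 0)
Solving gives a = (1, 3, 1).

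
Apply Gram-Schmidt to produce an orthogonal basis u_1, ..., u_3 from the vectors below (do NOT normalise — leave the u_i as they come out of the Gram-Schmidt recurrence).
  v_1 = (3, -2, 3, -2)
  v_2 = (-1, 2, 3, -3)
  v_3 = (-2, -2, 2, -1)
Orthogonal basis:
  u_1 = (3, -2, 3, -2)
  u_2 = (-25/13, 34/13, 27/13, -31/13)
  u_3 = (-590/267, -586/267, 70/89, 16/267)

Apply the Gram-Schmidt recurrence
  u_1 = v_1
  u_i = v_i − Σ_{j<i} ((v_i · u_j) / (u_j · u_j)) · u_j.

Step by step this gives:
  u_1 = (3, -2, 3, -2)
  u_2 = (-25/13, 34/13, 27/13, -31/13)
  u_3 = (-590/267, -586/267, 70/89, 16/267)

Orthogonality check:
  u_2 · u_1 = 0 (should be 0)
  u_3 · u_1 = 0 (should be 0)
  u_3 · u_2 = 0 (should be 0)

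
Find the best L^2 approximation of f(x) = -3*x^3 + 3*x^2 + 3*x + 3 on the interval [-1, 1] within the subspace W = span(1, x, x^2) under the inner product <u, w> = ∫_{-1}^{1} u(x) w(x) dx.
g(x) = 3*x^2 + 6*x/5 + 3

The best approximation g ∈ W is the orthogonal projection of f onto W. Writing g = a_0 + a_1 x + a_2 x^2, the coefficients solve the normal equations G · a = b where
  G_{ij} = <φ_i, φ_j> and b_i = <f, φ_i>, with φ_0 = 1, φ_1 = x, φ_2 = x^2.
G =
  [2, 0, 2/3]
  [0, 2/3, 0]
  [2/3, 0, 2/5],
b = (8, 4/5, 16/5).
Solving gives a_0 = 3, a_1 = 6/5, a_2 = 3, so
  g(x) = 3*x^2 + 6*x/5 + 3.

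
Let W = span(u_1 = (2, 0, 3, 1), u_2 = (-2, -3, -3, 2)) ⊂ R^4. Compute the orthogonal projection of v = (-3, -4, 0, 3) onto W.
proj_W(v) = (-26/27, -101/27, -13/9, 88/27)

Set up U = [u_1 | ... | u_2] ∈ R^(4×2). The projector onto W = col(U) is P = U (U^T U)^(-1) U^T.
Compute U^T U =
  [14, -11]
  [-11, 26],
and U^T v = (-3, 24).
Solve U^T U · c = U^T v for the coefficients: c = (62/81, 101/81). The projection is proj_W(v) = U c.
Check: (v - proj_W(v)) · u_1 = 0  (should be 0).
Check: (v - proj_W(v)) · u_2 = 0  (should be 0).
Result: proj_W(v) = (-26/27, -101/27, -13/9, 88/27).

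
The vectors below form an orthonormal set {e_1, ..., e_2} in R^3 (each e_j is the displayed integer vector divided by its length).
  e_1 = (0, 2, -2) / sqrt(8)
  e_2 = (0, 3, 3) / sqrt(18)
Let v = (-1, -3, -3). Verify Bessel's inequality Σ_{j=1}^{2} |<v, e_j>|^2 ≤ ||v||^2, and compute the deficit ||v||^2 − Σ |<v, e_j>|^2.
Σ |<v, e_j>|^2 = 18; ||v||^2 = 19; deficit = 1

Write each e_j = u_j / sqrt(<u_j, u_j>) where u_j is the displayed integer vector. Then <v, e_j> = <v, u_j> / sqrt(<u_j, u_j>), so |<v, e_j>|^2 = <v, u_j>^2 / <u_j, u_j>.
Coefficients: <v, e_1> = 0/sqrt(8), <v, e_2> = -18/sqrt(18).
Square and sum: Σ |<v, e_j>|^2 = 18.
Compute ||v||^2 = v·v = 19.
Deficit = 19 − 18 = 1 ≥ 0, confirming Bessel's inequality. (The deficit equals ||v − Σ <v,e_j> e_j||^2, the squared distance from v to span{e_j}.)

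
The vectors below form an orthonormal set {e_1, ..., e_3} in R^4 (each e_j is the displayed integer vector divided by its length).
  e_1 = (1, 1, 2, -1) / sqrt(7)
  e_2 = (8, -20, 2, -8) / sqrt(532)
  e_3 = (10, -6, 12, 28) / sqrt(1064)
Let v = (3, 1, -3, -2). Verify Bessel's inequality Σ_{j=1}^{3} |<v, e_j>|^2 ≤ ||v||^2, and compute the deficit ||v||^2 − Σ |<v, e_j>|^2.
Σ |<v, e_j>|^2 = 33/7; ||v||^2 = 23; deficit = 128/7

Write each e_j = u_j / sqrt(<u_j, u_j>) where u_j is the displayed integer vector. Then <v, e_j> = <v, u_j> / sqrt(<u_j, u_j>), so |<v, e_j>|^2 = <v, u_j>^2 / <u_j, u_j>.
Coefficients: <v, e_1> = 0/sqrt(7), <v, e_2> = 14/sqrt(532), <v, e_3> = -68/sqrt(1064).
Square and sum: Σ |<v, e_j>|^2 = 33/7.
Compute ||v||^2 = v·v = 23.
Deficit = 23 − 33/7 = 128/7 ≥ 0, confirming Bessel's inequality. (The deficit equals ||v − Σ <v,e_j> e_j||^2, the squared distance from v to span{e_j}.)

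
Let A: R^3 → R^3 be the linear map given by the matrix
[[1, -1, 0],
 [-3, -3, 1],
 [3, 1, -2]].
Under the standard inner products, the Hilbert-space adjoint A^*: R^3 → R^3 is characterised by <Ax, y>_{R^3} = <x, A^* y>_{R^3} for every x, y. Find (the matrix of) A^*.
A^* = A^T =
[[1, -3, 3],
 [-1, -3, 1],
 [0, 1, -2]]

For real matrices with standard dot products, the defining identity <Ax, y> = <x, A^* y> gives (Ax)^T y = x^T (A^*) y, i.e. x^T A^T y = x^T (A^*) y. Since this holds for all x, y, we must have A^* = A^T. Therefore
A^* =
[[1, -3, 3],
 [-1, -3, 1],
 [0, 1, -2]].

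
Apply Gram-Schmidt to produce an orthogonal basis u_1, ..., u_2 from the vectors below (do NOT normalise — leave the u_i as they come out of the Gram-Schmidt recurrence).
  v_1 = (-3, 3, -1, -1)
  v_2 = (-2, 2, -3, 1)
Orthogonal basis:
  u_1 = (-3, 3, -1, -1)
  u_2 = (1/10, -1/10, -23/10, 17/10)

Apply the Gram-Schmidt recurrence
  u_1 = v_1
  u_i = v_i − Σ_{j<i} ((v_i · u_j) / (u_j · u_j)) · u_j.

Step by step this gives:
  u_1 = (-3, 3, -1, -1)
  u_2 = (1/10, -1/10, -23/10, 17/10)

Orthogonality check:
  u_2 · u_1 = 0 (should be 0)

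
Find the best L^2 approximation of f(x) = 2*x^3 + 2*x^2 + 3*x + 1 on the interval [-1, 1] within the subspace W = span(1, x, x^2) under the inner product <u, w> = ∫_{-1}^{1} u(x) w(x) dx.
g(x) = 2*x^2 + 21*x/5 + 1

The best approximation g ∈ W is the orthogonal projection of f onto W. Writing g = a_0 + a_1 x + a_2 x^2, the coefficients solve the normal equations G · a = b where
  G_{ij} = <φ_i, φ_j> and b_i = <f, φ_i>, with φ_0 = 1, φ_1 = x, φ_2 = x^2.
G =
  [2, 0, 2/3]
  [0, 2/3, 0]
  [2/3, 0, 2/5],
b = (10/3, 14/5, 22/15).
Solving gives a_0 = 1, a_1 = 21/5, a_2 = 2, so
  g(x) = 2*x^2 + 21*x/5 + 1.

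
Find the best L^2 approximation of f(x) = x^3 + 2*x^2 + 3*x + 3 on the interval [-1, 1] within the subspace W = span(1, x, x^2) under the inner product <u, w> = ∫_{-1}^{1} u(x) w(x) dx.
g(x) = 2*x^2 + 18*x/5 + 3

The best approximation g ∈ W is the orthogonal projection of f onto W. Writing g = a_0 + a_1 x + a_2 x^2, the coefficients solve the normal equations G · a = b where
  G_{ij} = <φ_i, φ_j> and b_i = <f, φ_i>, with φ_0 = 1, φ_1 = x, φ_2 = x^2.
G =
  [2, 0, 2/3]
  [0, 2/3, 0]
  [2/3, 0, 2/5],
b = (22/3, 12/5, 14/5).
Solving gives a_0 = 3, a_1 = 18/5, a_2 = 2, so
  g(x) = 2*x^2 + 18*x/5 + 3.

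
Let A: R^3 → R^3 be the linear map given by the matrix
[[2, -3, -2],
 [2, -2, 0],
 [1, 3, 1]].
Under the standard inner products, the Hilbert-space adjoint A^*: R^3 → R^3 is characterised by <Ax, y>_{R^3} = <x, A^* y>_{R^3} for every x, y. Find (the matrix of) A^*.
A^* = A^T =
[[2, 2, 1],
 [-3, -2, 3],
 [-2, 0, 1]]

For real matrices with standard dot products, the defining identity <Ax, y> = <x, A^* y> gives (Ax)^T y = x^T (A^*) y, i.e. x^T A^T y = x^T (A^*) y. Since this holds for all x, y, we must have A^* = A^T. Therefore
A^* =
[[2, 2, 1],
 [-3, -2, 3],
 [-2, 0, 1]].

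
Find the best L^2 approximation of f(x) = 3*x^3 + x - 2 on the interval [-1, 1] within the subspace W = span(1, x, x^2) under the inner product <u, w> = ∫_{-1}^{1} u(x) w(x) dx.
g(x) = 14*x/5 - 2

The best approximation g ∈ W is the orthogonal projection of f onto W. Writing g = a_0 + a_1 x + a_2 x^2, the coefficients solve the normal equations G · a = b where
  G_{ij} = <φ_i, φ_j> and b_i = <f, φ_i>, with φ_0 = 1, φ_1 = x, φ_2 = x^2.
G =
  [2, 0, 2/3]
  [0, 2/3, 0]
  [2/3, 0, 2/5],
b = (-4, 28/15, -4/3).
Solving gives a_0 = -2, a_1 = 14/5, a_2 = 0, so
  g(x) = 14*x/5 - 2.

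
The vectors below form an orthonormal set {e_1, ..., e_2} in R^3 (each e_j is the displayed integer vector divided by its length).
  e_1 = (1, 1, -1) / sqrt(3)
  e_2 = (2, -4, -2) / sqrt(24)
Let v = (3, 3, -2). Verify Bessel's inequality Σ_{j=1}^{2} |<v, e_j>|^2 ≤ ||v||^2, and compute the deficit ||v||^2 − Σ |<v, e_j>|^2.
Σ |<v, e_j>|^2 = 43/2; ||v||^2 = 22; deficit = 1/2

Write each e_j = u_j / sqrt(<u_j, u_j>) where u_j is the displayed integer vector. Then <v, e_j> = <v, u_j> / sqrt(<u_j, u_j>), so |<v, e_j>|^2 = <v, u_j>^2 / <u_j, u_j>.
Coefficients: <v, e_1> = 8/sqrt(3), <v, e_2> = -2/sqrt(24).
Square and sum: Σ |<v, e_j>|^2 = 43/2.
Compute ||v||^2 = v·v = 22.
Deficit = 22 − 43/2 = 1/2 ≥ 0, confirming Bessel's inequality. (The deficit equals ||v − Σ <v,e_j> e_j||^2, the squared distance from v to span{e_j}.)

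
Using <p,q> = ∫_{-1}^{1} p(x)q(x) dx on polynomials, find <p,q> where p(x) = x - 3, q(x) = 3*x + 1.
<p,q> = -4

Expand the product: p(x)·q(x) = 3*x^2 - 8*x - 3.
∫_{-1}^{1} of each monomial x^k gives [2/(k+1) if k even, 0 if k odd]. Integrating term-by-term (or equivalently evaluating the antiderivative F(x) = x^3 - 4*x^2 - 3*x at the endpoints):
  F(1) − F(−1) = -6 − (-2) = -4.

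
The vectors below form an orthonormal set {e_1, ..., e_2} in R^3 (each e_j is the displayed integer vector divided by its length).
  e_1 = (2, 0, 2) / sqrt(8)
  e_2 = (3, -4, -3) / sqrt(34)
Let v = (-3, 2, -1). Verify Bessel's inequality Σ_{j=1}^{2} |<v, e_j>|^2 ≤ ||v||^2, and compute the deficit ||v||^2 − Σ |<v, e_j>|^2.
Σ |<v, e_j>|^2 = 234/17; ||v||^2 = 14; deficit = 4/17

Write each e_j = u_j / sqrt(<u_j, u_j>) where u_j is the displayed integer vector. Then <v, e_j> = <v, u_j> / sqrt(<u_j, u_j>), so |<v, e_j>|^2 = <v, u_j>^2 / <u_j, u_j>.
Coefficients: <v, e_1> = -8/sqrt(8), <v, e_2> = -14/sqrt(34).
Square and sum: Σ |<v, e_j>|^2 = 234/17.
Compute ||v||^2 = v·v = 14.
Deficit = 14 − 234/17 = 4/17 ≥ 0, confirming Bessel's inequality. (The deficit equals ||v − Σ <v,e_j> e_j||^2, the squared distance from v to span{e_j}.)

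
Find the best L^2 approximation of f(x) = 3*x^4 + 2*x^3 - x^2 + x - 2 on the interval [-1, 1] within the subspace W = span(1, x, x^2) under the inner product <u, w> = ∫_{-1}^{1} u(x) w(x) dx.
g(x) = 11*x^2/7 + 11*x/5 - 79/35

The best approximation g ∈ W is the orthogonal projection of f onto W. Writing g = a_0 + a_1 x + a_2 x^2, the coefficients solve the normal equations G · a = b where
  G_{ij} = <φ_i, φ_j> and b_i = <f, φ_i>, with φ_0 = 1, φ_1 = x, φ_2 = x^2.
G =
  [2, 0, 2/3]
  [0, 2/3, 0]
  [2/3, 0, 2/5],
b = (-52/15, 22/15, -92/105).
Solving gives a_0 = -79/35, a_1 = 11/5, a_2 = 11/7, so
  g(x) = 11*x^2/7 + 11*x/5 - 79/35.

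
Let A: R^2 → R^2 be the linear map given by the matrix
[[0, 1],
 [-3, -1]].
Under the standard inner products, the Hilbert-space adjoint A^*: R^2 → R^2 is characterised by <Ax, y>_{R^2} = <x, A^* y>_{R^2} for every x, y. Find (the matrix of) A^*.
A^* = A^T =
[[0, -3],
 [1, -1]]

For real matrices with standard dot products, the defining identity <Ax, y> = <x, A^* y> gives (Ax)^T y = x^T (A^*) y, i.e. x^T A^T y = x^T (A^*) y. Since this holds for all x, y, we must have A^* = A^T. Therefore
A^* =
[[0, -3],
 [1, -1]].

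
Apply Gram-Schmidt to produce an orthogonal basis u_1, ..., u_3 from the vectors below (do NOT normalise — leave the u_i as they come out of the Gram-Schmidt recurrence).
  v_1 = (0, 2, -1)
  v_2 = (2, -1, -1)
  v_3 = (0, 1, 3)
Orthogonal basis:
  u_1 = (0, 2, -1)
  u_2 = (2, -3/5, -6/5)
  u_3 = (42/29, 28/29, 56/29)

Apply the Gram-Schmidt recurrence
  u_1 = v_1
  u_i = v_i − Σ_{j<i} ((v_i · u_j) / (u_j · u_j)) · u_j.

Step by step this gives:
  u_1 = (0, 2, -1)
  u_2 = (2, -3/5, -6/5)
  u_3 = (42/29, 28/29, 56/29)

Orthogonality check:
  u_2 · u_1 = 0 (should be 0)
  u_3 · u_1 = 0 (should be 0)
  u_3 · u_2 = 0 (should be 0)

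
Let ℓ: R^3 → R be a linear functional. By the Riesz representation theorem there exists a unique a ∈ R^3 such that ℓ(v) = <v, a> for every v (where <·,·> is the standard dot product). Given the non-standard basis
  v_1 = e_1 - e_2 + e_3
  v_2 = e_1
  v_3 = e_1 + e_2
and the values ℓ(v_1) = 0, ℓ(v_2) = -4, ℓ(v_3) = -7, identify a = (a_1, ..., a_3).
a = (-4, -3, 1)

Write a = (a_1, ..., a_3) in the standard basis. For each basis vector v_i, ℓ(v_i) = <v_i, a> is a linear equation in the a_j's. Collect the n equations into a matrix system V a = ℓ, where row i of V is v_i (expressed in the standard basis). Since V is invertible (lower-triangular with 1s on the diagonal, up to permutation), solve by back-substitution:
  V =
[[1, -1, 1],
 [1, 0, 0],
 [1, 1, 0]]
  V a = (0, -4, -7)
Solving gives a = (-4, -3, 1).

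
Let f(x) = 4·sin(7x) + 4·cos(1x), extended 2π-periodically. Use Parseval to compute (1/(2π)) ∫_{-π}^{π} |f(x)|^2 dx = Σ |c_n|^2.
Σ |c_n|^2 = 16

Expand |f|^2 and use orthogonality of {sin(nx), cos(mx)} on [-π, π]:
  ∫_{-π}^{π} sin(nx)^2 dx = π, ∫ cos(mx)^2 dx = π, and cross terms integrate to 0.
So ∫_{-π}^{π} f(x)^2 dx = 4^2 · π + 4^2 · π = (16 + 16)π.
Divide by 2π: (16 + 16)/2 = 16.
By Parseval, this equals Σ |c_n|^2.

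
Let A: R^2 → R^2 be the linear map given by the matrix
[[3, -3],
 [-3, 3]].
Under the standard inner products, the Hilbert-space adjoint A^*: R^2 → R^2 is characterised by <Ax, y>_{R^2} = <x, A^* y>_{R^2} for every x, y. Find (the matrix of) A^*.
A^* = A^T =
[[3, -3],
 [-3, 3]]

For real matrices with standard dot products, the defining identity <Ax, y> = <x, A^* y> gives (Ax)^T y = x^T (A^*) y, i.e. x^T A^T y = x^T (A^*) y. Since this holds for all x, y, we must have A^* = A^T. Therefore
A^* =
[[3, -3],
 [-3, 3]].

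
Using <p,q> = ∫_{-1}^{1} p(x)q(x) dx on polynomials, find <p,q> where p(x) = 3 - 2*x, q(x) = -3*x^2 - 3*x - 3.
<p,q> = -20

Expand the product: p(x)·q(x) = 6*x^3 - 3*x^2 - 3*x - 9.
∫_{-1}^{1} of each monomial x^k gives [2/(k+1) if k even, 0 if k odd]. Integrating term-by-term (or equivalently evaluating the antiderivative F(x) = 3*x^4/2 - x^3 - 3*x^2/2 - 9*x at the endpoints):
  F(1) − F(−1) = -10 − (10) = -20.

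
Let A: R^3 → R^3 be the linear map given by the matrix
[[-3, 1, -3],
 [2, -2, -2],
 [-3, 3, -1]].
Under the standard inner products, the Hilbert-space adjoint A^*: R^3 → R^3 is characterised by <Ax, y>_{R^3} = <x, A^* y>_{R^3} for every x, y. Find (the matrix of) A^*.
A^* = A^T =
[[-3, 2, -3],
 [1, -2, 3],
 [-3, -2, -1]]

For real matrices with standard dot products, the defining identity <Ax, y> = <x, A^* y> gives (Ax)^T y = x^T (A^*) y, i.e. x^T A^T y = x^T (A^*) y. Since this holds for all x, y, we must have A^* = A^T. Therefore
A^* =
[[-3, 2, -3],
 [1, -2, 3],
 [-3, -2, -1]].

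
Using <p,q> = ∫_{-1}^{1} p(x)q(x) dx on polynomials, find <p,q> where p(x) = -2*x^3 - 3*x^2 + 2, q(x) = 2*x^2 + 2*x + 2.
<p,q> = 8/3

Expand the product: p(x)·q(x) = -4*x^5 - 10*x^4 - 10*x^3 - 2*x^2 + 4*x + 4.
∫_{-1}^{1} of each monomial x^k gives [2/(k+1) if k even, 0 if k odd]. Integrating term-by-term (or equivalently evaluating the antiderivative F(x) = -2*x^6/3 - 2*x^5 - 5*x^4/2 - 2*x^3/3 + 2*x^2 + 4*x at the endpoints):
  F(1) − F(−1) = 1/6 − (-5/2) = 8/3.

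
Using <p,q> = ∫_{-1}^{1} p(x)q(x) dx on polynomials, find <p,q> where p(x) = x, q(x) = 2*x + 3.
<p,q> = 4/3

Expand the product: p(x)·q(x) = 2*x^2 + 3*x.
∫_{-1}^{1} of each monomial x^k gives [2/(k+1) if k even, 0 if k odd]. Integrating term-by-term (or equivalently evaluating the antiderivative F(x) = 2*x^3/3 + 3*x^2/2 at the endpoints):
  F(1) − F(−1) = 13/6 − (5/6) = 4/3.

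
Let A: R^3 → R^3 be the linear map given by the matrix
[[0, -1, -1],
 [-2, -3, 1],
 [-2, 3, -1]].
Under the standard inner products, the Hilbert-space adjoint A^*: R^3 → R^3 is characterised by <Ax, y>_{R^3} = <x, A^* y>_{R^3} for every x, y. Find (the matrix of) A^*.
A^* = A^T =
[[0, -2, -2],
 [-1, -3, 3],
 [-1, 1, -1]]

For real matrices with standard dot products, the defining identity <Ax, y> = <x, A^* y> gives (Ax)^T y = x^T (A^*) y, i.e. x^T A^T y = x^T (A^*) y. Since this holds for all x, y, we must have A^* = A^T. Therefore
A^* =
[[0, -2, -2],
 [-1, -3, 3],
 [-1, 1, -1]].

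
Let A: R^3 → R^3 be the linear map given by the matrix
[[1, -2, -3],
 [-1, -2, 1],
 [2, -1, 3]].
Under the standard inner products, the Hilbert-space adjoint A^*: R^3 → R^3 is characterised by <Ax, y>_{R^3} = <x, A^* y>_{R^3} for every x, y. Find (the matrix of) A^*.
A^* = A^T =
[[1, -1, 2],
 [-2, -2, -1],
 [-3, 1, 3]]

For real matrices with standard dot products, the defining identity <Ax, y> = <x, A^* y> gives (Ax)^T y = x^T (A^*) y, i.e. x^T A^T y = x^T (A^*) y. Since this holds for all x, y, we must have A^* = A^T. Therefore
A^* =
[[1, -1, 2],
 [-2, -2, -1],
 [-3, 1, 3]].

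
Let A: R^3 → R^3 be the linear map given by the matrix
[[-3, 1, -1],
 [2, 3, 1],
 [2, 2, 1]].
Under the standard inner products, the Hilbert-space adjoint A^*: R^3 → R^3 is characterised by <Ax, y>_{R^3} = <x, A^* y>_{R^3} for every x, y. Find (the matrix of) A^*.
A^* = A^T =
[[-3, 2, 2],
 [1, 3, 2],
 [-1, 1, 1]]

For real matrices with standard dot products, the defining identity <Ax, y> = <x, A^* y> gives (Ax)^T y = x^T (A^*) y, i.e. x^T A^T y = x^T (A^*) y. Since this holds for all x, y, we must have A^* = A^T. Therefore
A^* =
[[-3, 2, 2],
 [1, 3, 2],
 [-1, 1, 1]].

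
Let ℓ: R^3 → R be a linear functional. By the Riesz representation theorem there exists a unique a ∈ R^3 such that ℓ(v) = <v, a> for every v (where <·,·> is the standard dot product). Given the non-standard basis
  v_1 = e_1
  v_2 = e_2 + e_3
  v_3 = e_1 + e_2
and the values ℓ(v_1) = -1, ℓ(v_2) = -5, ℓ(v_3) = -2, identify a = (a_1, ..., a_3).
a = (-1, -1, -4)

Write a = (a_1, ..., a_3) in the standard basis. For each basis vector v_i, ℓ(v_i) = <v_i, a> is a linear equation in the a_j's. Collect the n equations into a matrix system V a = ℓ, where row i of V is v_i (expressed in the standard basis). Since V is invertible (lower-triangular with 1s on the diagonal, up to permutation), solve by back-substitution:
  V =
[[1, 0, 0],
 [0, 1, 1],
 [1, 1, 0]]
  V a = (-1, -5, -2)
Solving gives a = (-1, -1, -4).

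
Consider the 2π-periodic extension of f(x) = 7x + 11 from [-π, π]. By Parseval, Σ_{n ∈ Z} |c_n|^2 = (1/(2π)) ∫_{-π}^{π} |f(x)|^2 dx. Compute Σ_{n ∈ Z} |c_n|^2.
Σ |c_n|^2 = 49π^2/3 + 121

Expand and integrate term by term over [-π, π]:
  ∫ (7x)^2 dx = 49·(2π^3/3); ∫ 2·7·(11)·x dx = 0 (odd integrand); ∫ 11^2 dx = 121·2π.
So (1/(2π)) ∫_{-π}^{π} (7x + 11)^2 dx = 49π^2/3 + 121 = 49π^2/3 + 121.
Parseval ⇒ Σ |c_n|^2 = 49π^2/3 + 121.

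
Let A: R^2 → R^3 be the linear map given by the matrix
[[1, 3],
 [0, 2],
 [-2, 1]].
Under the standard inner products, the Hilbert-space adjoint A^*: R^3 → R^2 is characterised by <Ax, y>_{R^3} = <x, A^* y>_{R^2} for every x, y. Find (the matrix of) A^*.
A^* = A^T =
[[1, 0, -2],
 [3, 2, 1]]

For real matrices with standard dot products, the defining identity <Ax, y> = <x, A^* y> gives (Ax)^T y = x^T (A^*) y, i.e. x^T A^T y = x^T (A^*) y. Since this holds for all x, y, we must have A^* = A^T. Therefore
A^* =
[[1, 0, -2],
 [3, 2, 1]].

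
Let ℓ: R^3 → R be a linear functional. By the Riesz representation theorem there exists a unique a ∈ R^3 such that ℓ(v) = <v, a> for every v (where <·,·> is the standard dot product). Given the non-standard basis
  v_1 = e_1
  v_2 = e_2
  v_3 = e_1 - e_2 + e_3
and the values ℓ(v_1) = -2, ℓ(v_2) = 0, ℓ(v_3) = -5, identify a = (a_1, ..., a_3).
a = (-2, 0, -3)

Write a = (a_1, ..., a_3) in the standard basis. For each basis vector v_i, ℓ(v_i) = <v_i, a> is a linear equation in the a_j's. Collect the n equations into a matrix system V a = ℓ, where row i of V is v_i (expressed in the standard basis). Since V is invertible (lower-triangular with 1s on the diagonal, up to permutation), solve by back-substitution:
  V =
[[1, 0, 0],
 [0, 1, 0],
 [1, -1, 1]]
  V a = (-2, 0, -5)
Solving gives a = (-2, 0, -3).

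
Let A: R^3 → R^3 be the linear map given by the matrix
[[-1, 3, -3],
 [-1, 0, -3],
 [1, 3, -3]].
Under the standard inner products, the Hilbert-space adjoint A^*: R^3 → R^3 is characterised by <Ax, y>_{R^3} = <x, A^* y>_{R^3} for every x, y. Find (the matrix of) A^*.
A^* = A^T =
[[-1, -1, 1],
 [3, 0, 3],
 [-3, -3, -3]]

For real matrices with standard dot products, the defining identity <Ax, y> = <x, A^* y> gives (Ax)^T y = x^T (A^*) y, i.e. x^T A^T y = x^T (A^*) y. Since this holds for all x, y, we must have A^* = A^T. Therefore
A^* =
[[-1, -1, 1],
 [3, 0, 3],
 [-3, -3, -3]].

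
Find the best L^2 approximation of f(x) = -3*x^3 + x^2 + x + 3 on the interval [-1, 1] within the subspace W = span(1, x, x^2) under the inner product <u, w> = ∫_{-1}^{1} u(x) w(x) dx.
g(x) = x^2 - 4*x/5 + 3

The best approximation g ∈ W is the orthogonal projection of f onto W. Writing g = a_0 + a_1 x + a_2 x^2, the coefficients solve the normal equations G · a = b where
  G_{ij} = <φ_i, φ_j> and b_i = <f, φ_i>, with φ_0 = 1, φ_1 = x, φ_2 = x^2.
G =
  [2, 0, 2/3]
  [0, 2/3, 0]
  [2/3, 0, 2/5],
b = (20/3, -8/15, 12/5).
Solving gives a_0 = 3, a_1 = -4/5, a_2 = 1, so
  g(x) = x^2 - 4*x/5 + 3.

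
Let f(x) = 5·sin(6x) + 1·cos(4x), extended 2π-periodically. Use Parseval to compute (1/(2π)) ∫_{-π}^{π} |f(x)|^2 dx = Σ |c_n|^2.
Σ |c_n|^2 = 13

Expand |f|^2 and use orthogonality of {sin(nx), cos(mx)} on [-π, π]:
  ∫_{-π}^{π} sin(nx)^2 dx = π, ∫ cos(mx)^2 dx = π, and cross terms integrate to 0.
So ∫_{-π}^{π} f(x)^2 dx = 5^2 · π + 1^2 · π = (25 + 1)π.
Divide by 2π: (25 + 1)/2 = 13.
By Parseval, this equals Σ |c_n|^2.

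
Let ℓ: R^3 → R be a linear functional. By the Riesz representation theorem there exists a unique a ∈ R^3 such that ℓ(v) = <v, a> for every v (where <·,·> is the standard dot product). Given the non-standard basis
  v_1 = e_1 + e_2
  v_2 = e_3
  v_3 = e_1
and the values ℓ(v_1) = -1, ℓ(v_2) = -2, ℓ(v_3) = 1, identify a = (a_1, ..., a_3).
a = (1, -2, -2)

Write a = (a_1, ..., a_3) in the standard basis. For each basis vector v_i, ℓ(v_i) = <v_i, a> is a linear equation in the a_j's. Collect the n equations into a matrix system V a = ℓ, where row i of V is v_i (expressed in the standard basis). Since V is invertible (lower-triangular with 1s on the diagonal, up to permutation), solve by back-substitution:
  V =
[[1, 1, 0],
 [0, 0, 1],
 [1, 0, 0]]
  V a = (-1, -2, 1)
Solving gives a = (1, -2, -2).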